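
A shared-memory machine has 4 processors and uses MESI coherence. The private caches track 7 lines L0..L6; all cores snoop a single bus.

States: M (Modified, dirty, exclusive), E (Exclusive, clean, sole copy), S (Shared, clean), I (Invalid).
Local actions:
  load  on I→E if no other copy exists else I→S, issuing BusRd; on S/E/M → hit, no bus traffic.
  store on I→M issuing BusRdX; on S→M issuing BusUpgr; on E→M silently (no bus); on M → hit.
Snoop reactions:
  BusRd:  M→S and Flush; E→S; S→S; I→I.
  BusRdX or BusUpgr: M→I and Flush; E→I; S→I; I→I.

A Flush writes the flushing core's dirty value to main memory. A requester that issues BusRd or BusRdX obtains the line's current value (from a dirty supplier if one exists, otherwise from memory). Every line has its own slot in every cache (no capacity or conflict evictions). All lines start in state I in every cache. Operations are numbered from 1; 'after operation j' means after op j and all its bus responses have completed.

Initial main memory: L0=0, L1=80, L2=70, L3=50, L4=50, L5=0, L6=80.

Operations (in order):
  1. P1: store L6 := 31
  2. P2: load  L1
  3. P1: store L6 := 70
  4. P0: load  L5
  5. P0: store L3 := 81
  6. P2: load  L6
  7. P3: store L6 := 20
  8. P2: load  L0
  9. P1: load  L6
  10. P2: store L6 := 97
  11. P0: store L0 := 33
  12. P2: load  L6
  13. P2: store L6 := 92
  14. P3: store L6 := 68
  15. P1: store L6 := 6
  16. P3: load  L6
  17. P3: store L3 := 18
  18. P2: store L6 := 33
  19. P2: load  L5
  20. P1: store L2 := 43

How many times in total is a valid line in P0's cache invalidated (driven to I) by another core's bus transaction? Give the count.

invalidations = 1

1. P1: store L6 := 31  bus=[BusRdX]  L6: P0=I P1=M P2=I P3=I  mem[L6]=80
2. P2: load  L1  bus=[BusRd]  L1: P0=I P1=I P2=E P3=I  mem[L1]=80
3. P1: store L6 := 70  bus=[-]  L6: P0=I P1=M P2=I P3=I  mem[L6]=80
4. P0: load  L5  bus=[BusRd]  L5: P0=E P1=I P2=I P3=I  mem[L5]=0
5. P0: store L3 := 81  bus=[BusRdX]  L3: P0=M P1=I P2=I P3=I  mem[L3]=50
6. P2: load  L6  bus=[BusRd,Flush]  L6: P0=I P1=S P2=S P3=I  mem[L6]=70
7. P3: store L6 := 20  bus=[BusRdX]  L6: P0=I P1=I P2=I P3=M  mem[L6]=70
8. P2: load  L0  bus=[BusRd]  L0: P0=I P1=I P2=E P3=I  mem[L0]=0
9. P1: load  L6  bus=[BusRd,Flush]  L6: P0=I P1=S P2=I P3=S  mem[L6]=20
10. P2: store L6 := 97  bus=[BusRdX]  L6: P0=I P1=I P2=M P3=I  mem[L6]=20
11. P0: store L0 := 33  bus=[BusRdX]  L0: P0=M P1=I P2=I P3=I  mem[L0]=0
12. P2: load  L6  bus=[-]  L6: P0=I P1=I P2=M P3=I  mem[L6]=20
13. P2: store L6 := 92  bus=[-]  L6: P0=I P1=I P2=M P3=I  mem[L6]=20
14. P3: store L6 := 68  bus=[BusRdX,Flush]  L6: P0=I P1=I P2=I P3=M  mem[L6]=92
15. P1: store L6 := 6  bus=[BusRdX,Flush]  L6: P0=I P1=M P2=I P3=I  mem[L6]=68
16. P3: load  L6  bus=[BusRd,Flush]  L6: P0=I P1=S P2=I P3=S  mem[L6]=6
17. P3: store L3 := 18  bus=[BusRdX,Flush]  L3: P0=I P1=I P2=I P3=M  mem[L3]=81
18. P2: store L6 := 33  bus=[BusRdX]  L6: P0=I P1=I P2=M P3=I  mem[L6]=6
19. P2: load  L5  bus=[BusRd]  L5: P0=S P1=I P2=S P3=I  mem[L5]=0
20. P1: store L2 := 43  bus=[BusRdX]  L2: P0=I P1=M P2=I P3=I  mem[L2]=70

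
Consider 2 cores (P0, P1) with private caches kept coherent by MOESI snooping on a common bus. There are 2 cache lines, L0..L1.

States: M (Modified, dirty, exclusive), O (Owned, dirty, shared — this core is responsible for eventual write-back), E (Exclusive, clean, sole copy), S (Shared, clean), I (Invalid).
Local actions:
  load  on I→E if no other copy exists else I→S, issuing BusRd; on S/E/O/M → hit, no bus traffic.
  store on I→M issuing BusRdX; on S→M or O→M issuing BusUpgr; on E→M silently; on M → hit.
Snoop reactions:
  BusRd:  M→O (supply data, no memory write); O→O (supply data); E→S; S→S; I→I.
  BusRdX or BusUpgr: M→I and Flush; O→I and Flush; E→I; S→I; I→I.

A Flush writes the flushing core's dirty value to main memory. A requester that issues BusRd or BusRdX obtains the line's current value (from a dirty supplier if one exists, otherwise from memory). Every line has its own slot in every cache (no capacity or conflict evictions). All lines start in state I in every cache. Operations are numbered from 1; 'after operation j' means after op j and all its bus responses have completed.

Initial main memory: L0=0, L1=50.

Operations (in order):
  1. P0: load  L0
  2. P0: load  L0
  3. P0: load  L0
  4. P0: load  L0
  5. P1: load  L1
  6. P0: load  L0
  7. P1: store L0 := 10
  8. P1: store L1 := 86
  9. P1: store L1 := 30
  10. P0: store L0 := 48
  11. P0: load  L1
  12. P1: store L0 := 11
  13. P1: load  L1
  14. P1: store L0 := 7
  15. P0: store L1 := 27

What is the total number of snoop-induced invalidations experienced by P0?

invalidations = 2

step 1: P0: load  L0  ⟶  EI  (L0)  txn=BusRd  M[L0]=0
step 2: P0: load  L0  ⟶  EI  (L0)  txn=∅  M[L0]=0
step 3: P0: load  L0  ⟶  EI  (L0)  txn=∅  M[L0]=0
step 4: P0: load  L0  ⟶  EI  (L0)  txn=∅  M[L0]=0
step 5: P1: load  L1  ⟶  IE  (L1)  txn=BusRd  M[L1]=50
step 6: P0: load  L0  ⟶  EI  (L0)  txn=∅  M[L0]=0
step 7: P1: store L0 := 10  ⟶  IM  (L0)  txn=BusRdX  M[L0]=0
step 8: P1: store L1 := 86  ⟶  IM  (L1)  txn=∅  M[L1]=50
step 9: P1: store L1 := 30  ⟶  IM  (L1)  txn=∅  M[L1]=50
step 10: P0: store L0 := 48  ⟶  MI  (L0)  txn=BusRdX+Flush  M[L0]=10
step 11: P0: load  L1  ⟶  SO  (L1)  txn=BusRd  M[L1]=50
step 12: P1: store L0 := 11  ⟶  IM  (L0)  txn=BusRdX+Flush  M[L0]=48
step 13: P1: load  L1  ⟶  SO  (L1)  txn=∅  M[L1]=50
step 14: P1: store L0 := 7  ⟶  IM  (L0)  txn=∅  M[L0]=48
step 15: P0: store L1 := 27  ⟶  MI  (L1)  txn=BusUpgr+Flush  M[L1]=30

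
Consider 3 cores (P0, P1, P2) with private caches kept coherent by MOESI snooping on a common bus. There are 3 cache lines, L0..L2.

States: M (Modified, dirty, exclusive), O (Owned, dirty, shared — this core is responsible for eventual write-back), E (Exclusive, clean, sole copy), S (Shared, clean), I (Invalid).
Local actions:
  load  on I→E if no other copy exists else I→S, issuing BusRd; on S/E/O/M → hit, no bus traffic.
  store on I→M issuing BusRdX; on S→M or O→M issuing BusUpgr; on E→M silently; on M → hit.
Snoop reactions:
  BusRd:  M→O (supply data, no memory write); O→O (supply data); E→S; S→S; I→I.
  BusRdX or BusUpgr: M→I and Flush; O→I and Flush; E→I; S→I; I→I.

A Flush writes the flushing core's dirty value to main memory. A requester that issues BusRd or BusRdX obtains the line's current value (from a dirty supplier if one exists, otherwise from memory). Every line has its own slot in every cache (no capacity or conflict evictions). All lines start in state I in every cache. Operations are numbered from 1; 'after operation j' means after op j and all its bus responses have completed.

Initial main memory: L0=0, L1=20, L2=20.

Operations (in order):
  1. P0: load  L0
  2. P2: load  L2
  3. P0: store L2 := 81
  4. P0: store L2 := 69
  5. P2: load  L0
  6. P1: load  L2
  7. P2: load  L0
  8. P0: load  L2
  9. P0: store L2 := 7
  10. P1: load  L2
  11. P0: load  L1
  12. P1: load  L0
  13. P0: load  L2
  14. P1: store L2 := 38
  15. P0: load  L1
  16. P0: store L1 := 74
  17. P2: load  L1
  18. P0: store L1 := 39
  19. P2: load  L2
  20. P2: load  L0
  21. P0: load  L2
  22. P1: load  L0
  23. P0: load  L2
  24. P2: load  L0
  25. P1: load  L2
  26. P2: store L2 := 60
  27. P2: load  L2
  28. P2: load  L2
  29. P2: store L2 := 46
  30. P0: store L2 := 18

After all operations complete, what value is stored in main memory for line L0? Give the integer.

step 1: P0: load  L0  ⟶  EII  (L0)  txn=BusRd  M[L0]=0
step 2: P2: load  L2  ⟶  IIE  (L2)  txn=BusRd  M[L2]=20
step 3: P0: store L2 := 81  ⟶  MII  (L2)  txn=BusRdX  M[L2]=20
step 4: P0: store L2 := 69  ⟶  MII  (L2)  txn=∅  M[L2]=20
step 5: P2: load  L0  ⟶  SIS  (L0)  txn=BusRd  M[L0]=0
step 6: P1: load  L2  ⟶  OSI  (L2)  txn=BusRd  M[L2]=20
step 7: P2: load  L0  ⟶  SIS  (L0)  txn=∅  M[L0]=0
step 8: P0: load  L2  ⟶  OSI  (L2)  txn=∅  M[L2]=20
step 9: P0: store L2 := 7  ⟶  MII  (L2)  txn=BusUpgr  M[L2]=20
step 10: P1: load  L2  ⟶  OSI  (L2)  txn=BusRd  M[L2]=20
step 11: P0: load  L1  ⟶  EII  (L1)  txn=BusRd  M[L1]=20
step 12: P1: load  L0  ⟶  SSS  (L0)  txn=BusRd  M[L0]=0
step 13: P0: load  L2  ⟶  OSI  (L2)  txn=∅  M[L2]=20
step 14: P1: store L2 := 38  ⟶  IMI  (L2)  txn=BusUpgr+Flush  M[L2]=7
step 15: P0: load  L1  ⟶  EII  (L1)  txn=∅  M[L1]=20
step 16: P0: store L1 := 74  ⟶  MII  (L1)  txn=∅  M[L1]=20
step 17: P2: load  L1  ⟶  OIS  (L1)  txn=BusRd  M[L1]=20
step 18: P0: store L1 := 39  ⟶  MII  (L1)  txn=BusUpgr  M[L1]=20
step 19: P2: load  L2  ⟶  IOS  (L2)  txn=BusRd  M[L2]=7
step 20: P2: load  L0  ⟶  SSS  (L0)  txn=∅  M[L0]=0
step 21: P0: load  L2  ⟶  SOS  (L2)  txn=BusRd  M[L2]=7
step 22: P1: load  L0  ⟶  SSS  (L0)  txn=∅  M[L0]=0
step 23: P0: load  L2  ⟶  SOS  (L2)  txn=∅  M[L2]=7
step 24: P2: load  L0  ⟶  SSS  (L0)  txn=∅  M[L0]=0
step 25: P1: load  L2  ⟶  SOS  (L2)  txn=∅  M[L2]=7
step 26: P2: store L2 := 60  ⟶  IIM  (L2)  txn=BusUpgr+Flush  M[L2]=38
step 27: P2: load  L2  ⟶  IIM  (L2)  txn=∅  M[L2]=38
step 28: P2: load  L2  ⟶  IIM  (L2)  txn=∅  M[L2]=38
step 29: P2: store L2 := 46  ⟶  IIM  (L2)  txn=∅  M[L2]=38
step 30: P0: store L2 := 18  ⟶  MII  (L2)  txn=BusRdX+Flush  M[L2]=46

memory[L0] = 0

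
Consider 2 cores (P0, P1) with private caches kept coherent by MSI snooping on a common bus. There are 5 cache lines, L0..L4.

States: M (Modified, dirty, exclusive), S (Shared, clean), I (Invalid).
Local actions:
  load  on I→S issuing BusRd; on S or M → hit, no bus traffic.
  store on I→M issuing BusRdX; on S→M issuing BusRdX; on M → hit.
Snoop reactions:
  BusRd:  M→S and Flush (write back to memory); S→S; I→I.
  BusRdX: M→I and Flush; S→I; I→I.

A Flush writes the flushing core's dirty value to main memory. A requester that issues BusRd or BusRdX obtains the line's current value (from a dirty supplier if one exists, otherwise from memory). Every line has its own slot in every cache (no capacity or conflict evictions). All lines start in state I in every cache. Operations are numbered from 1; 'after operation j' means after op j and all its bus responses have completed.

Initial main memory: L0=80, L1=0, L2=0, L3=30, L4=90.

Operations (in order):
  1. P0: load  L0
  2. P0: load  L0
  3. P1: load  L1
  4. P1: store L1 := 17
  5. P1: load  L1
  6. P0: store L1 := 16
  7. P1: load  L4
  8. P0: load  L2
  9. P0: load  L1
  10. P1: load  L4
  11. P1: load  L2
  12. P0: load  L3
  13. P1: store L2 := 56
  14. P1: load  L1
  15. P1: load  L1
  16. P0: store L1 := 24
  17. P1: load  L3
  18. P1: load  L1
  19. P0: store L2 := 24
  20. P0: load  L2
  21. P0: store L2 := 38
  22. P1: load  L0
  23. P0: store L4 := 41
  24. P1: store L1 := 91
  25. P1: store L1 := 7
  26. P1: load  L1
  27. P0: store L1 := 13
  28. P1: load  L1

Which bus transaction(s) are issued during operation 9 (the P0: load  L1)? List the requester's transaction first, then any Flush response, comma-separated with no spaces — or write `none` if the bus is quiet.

bus = none

[1] P0: load  L0 | P0:S(80), P1:I | bus: BusRd
[2] P0: load  L0 | P0:S(80), P1:I | bus: none
[3] P1: load  L1 | P0:I, P1:S(0) | bus: BusRd
[4] P1: store L1 := 17 | P0:I, P1:M(17) | bus: BusRdX
[5] P1: load  L1 | P0:I, P1:M(17) | bus: none
[6] P0: store L1 := 16 | P0:M(16), P1:I | bus: BusRdX,Flush
[7] P1: load  L4 | P0:I, P1:S(90) | bus: BusRd
[8] P0: load  L2 | P0:S(0), P1:I | bus: BusRd
[9] P0: load  L1 | P0:M(16), P1:I | bus: none
[10] P1: load  L4 | P0:I, P1:S(90) | bus: none
[11] P1: load  L2 | P0:S(0), P1:S(0) | bus: BusRd
[12] P0: load  L3 | P0:S(30), P1:I | bus: BusRd
[13] P1: store L2 := 56 | P0:I, P1:M(56) | bus: BusRdX
[14] P1: load  L1 | P0:S(16), P1:S(16) | bus: BusRd,Flush
[15] P1: load  L1 | P0:S(16), P1:S(16) | bus: none
[16] P0: store L1 := 24 | P0:M(24), P1:I | bus: BusRdX
[17] P1: load  L3 | P0:S(30), P1:S(30) | bus: BusRd
[18] P1: load  L1 | P0:S(24), P1:S(24) | bus: BusRd,Flush
[19] P0: store L2 := 24 | P0:M(24), P1:I | bus: BusRdX,Flush
[20] P0: load  L2 | P0:M(24), P1:I | bus: none
[21] P0: store L2 := 38 | P0:M(38), P1:I | bus: none
[22] P1: load  L0 | P0:S(80), P1:S(80) | bus: BusRd
[23] P0: store L4 := 41 | P0:M(41), P1:I | bus: BusRdX
[24] P1: store L1 := 91 | P0:I, P1:M(91) | bus: BusRdX
[25] P1: store L1 := 7 | P0:I, P1:M(7) | bus: none
[26] P1: load  L1 | P0:I, P1:M(7) | bus: none
[27] P0: store L1 := 13 | P0:M(13), P1:I | bus: BusRdX,Flush
[28] P1: load  L1 | P0:S(13), P1:S(13) | bus: BusRd,Flush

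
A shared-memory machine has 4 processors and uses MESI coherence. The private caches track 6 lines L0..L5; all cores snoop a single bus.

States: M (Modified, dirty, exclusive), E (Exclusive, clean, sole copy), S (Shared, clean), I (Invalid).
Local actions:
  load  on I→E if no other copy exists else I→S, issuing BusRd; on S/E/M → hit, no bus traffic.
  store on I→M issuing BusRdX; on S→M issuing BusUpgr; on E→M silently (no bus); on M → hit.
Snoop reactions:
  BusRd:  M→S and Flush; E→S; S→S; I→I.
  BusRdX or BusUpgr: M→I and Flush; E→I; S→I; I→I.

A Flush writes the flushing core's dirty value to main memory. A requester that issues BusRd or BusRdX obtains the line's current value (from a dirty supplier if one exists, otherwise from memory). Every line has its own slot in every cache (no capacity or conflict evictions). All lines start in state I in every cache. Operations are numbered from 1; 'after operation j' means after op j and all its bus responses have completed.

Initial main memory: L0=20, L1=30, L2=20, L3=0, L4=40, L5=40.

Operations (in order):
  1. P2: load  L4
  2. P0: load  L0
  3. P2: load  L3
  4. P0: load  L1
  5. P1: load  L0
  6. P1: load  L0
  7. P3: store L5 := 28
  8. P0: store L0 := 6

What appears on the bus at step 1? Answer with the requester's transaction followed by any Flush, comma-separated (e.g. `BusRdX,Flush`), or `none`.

bus = BusRd

step 1: P2: load  L4  ⟶  IIEI  (L4)  txn=BusRd  M[L4]=40
step 2: P0: load  L0  ⟶  EIII  (L0)  txn=BusRd  M[L0]=20
step 3: P2: load  L3  ⟶  IIEI  (L3)  txn=BusRd  M[L3]=0
step 4: P0: load  L1  ⟶  EIII  (L1)  txn=BusRd  M[L1]=30
step 5: P1: load  L0  ⟶  SSII  (L0)  txn=BusRd  M[L0]=20
step 6: P1: load  L0  ⟶  SSII  (L0)  txn=∅  M[L0]=20
step 7: P3: store L5 := 28  ⟶  IIIM  (L5)  txn=BusRdX  M[L5]=40
step 8: P0: store L0 := 6  ⟶  MIII  (L0)  txn=BusUpgr  M[L0]=20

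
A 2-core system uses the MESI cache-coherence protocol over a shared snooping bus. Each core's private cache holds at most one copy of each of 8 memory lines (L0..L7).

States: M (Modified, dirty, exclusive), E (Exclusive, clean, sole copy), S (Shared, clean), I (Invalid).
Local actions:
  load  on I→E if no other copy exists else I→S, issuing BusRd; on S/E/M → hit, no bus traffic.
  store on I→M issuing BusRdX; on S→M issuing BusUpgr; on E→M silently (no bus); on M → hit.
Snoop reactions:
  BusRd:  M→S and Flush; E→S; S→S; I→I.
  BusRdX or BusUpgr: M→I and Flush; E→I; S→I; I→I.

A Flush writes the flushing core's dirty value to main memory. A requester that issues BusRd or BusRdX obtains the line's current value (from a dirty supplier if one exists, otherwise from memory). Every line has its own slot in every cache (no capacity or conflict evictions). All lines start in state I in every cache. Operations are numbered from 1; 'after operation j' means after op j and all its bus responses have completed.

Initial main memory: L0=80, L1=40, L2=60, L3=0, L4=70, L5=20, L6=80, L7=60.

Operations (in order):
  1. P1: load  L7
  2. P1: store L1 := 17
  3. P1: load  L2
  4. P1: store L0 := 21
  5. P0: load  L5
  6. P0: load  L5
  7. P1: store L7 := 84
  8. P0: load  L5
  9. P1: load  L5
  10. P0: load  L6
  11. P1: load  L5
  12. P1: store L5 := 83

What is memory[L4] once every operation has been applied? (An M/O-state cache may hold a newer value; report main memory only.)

step 1: P1: load  L7  ⟶  IE  (L7)  txn=BusRd  M[L7]=60
step 2: P1: store L1 := 17  ⟶  IM  (L1)  txn=BusRdX  M[L1]=40
step 3: P1: load  L2  ⟶  IE  (L2)  txn=BusRd  M[L2]=60
step 4: P1: store L0 := 21  ⟶  IM  (L0)  txn=BusRdX  M[L0]=80
step 5: P0: load  L5  ⟶  EI  (L5)  txn=BusRd  M[L5]=20
step 6: P0: load  L5  ⟶  EI  (L5)  txn=∅  M[L5]=20
step 7: P1: store L7 := 84  ⟶  IM  (L7)  txn=∅  M[L7]=60
step 8: P0: load  L5  ⟶  EI  (L5)  txn=∅  M[L5]=20
step 9: P1: load  L5  ⟶  SS  (L5)  txn=BusRd  M[L5]=20
step 10: P0: load  L6  ⟶  EI  (L6)  txn=BusRd  M[L6]=80
step 11: P1: load  L5  ⟶  SS  (L5)  txn=∅  M[L5]=20
step 12: P1: store L5 := 83  ⟶  IM  (L5)  txn=BusUpgr  M[L5]=20

memory[L4] = 70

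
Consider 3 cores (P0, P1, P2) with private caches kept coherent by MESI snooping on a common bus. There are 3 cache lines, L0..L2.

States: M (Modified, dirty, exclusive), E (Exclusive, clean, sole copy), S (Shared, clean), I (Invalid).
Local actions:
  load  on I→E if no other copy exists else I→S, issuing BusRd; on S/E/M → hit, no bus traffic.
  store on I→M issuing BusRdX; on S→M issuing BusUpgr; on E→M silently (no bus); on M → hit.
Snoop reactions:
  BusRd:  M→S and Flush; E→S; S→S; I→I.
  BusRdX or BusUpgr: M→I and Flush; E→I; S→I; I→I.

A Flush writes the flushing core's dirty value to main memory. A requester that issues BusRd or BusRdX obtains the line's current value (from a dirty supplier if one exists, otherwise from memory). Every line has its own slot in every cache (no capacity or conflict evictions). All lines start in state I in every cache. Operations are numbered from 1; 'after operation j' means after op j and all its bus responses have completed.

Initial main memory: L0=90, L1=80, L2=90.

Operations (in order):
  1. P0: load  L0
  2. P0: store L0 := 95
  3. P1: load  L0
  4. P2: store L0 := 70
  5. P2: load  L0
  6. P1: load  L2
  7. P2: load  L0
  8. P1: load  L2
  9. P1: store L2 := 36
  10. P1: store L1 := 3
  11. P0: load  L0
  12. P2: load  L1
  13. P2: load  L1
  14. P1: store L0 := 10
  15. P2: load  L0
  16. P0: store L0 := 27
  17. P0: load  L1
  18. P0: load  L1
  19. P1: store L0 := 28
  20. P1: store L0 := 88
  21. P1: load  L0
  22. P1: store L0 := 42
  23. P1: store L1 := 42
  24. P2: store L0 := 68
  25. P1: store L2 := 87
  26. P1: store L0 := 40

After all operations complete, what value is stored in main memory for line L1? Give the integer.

step 1: P0: load  L0  ⟶  EII  (L0)  txn=BusRd  M[L0]=90
step 2: P0: store L0 := 95  ⟶  MII  (L0)  txn=∅  M[L0]=90
step 3: P1: load  L0  ⟶  SSI  (L0)  txn=BusRd+Flush  M[L0]=95
step 4: P2: store L0 := 70  ⟶  IIM  (L0)  txn=BusRdX  M[L0]=95
step 5: P2: load  L0  ⟶  IIM  (L0)  txn=∅  M[L0]=95
step 6: P1: load  L2  ⟶  IEI  (L2)  txn=BusRd  M[L2]=90
step 7: P2: load  L0  ⟶  IIM  (L0)  txn=∅  M[L0]=95
step 8: P1: load  L2  ⟶  IEI  (L2)  txn=∅  M[L2]=90
step 9: P1: store L2 := 36  ⟶  IMI  (L2)  txn=∅  M[L2]=90
step 10: P1: store L1 := 3  ⟶  IMI  (L1)  txn=BusRdX  M[L1]=80
step 11: P0: load  L0  ⟶  SIS  (L0)  txn=BusRd+Flush  M[L0]=70
step 12: P2: load  L1  ⟶  ISS  (L1)  txn=BusRd+Flush  M[L1]=3
step 13: P2: load  L1  ⟶  ISS  (L1)  txn=∅  M[L1]=3
step 14: P1: store L0 := 10  ⟶  IMI  (L0)  txn=BusRdX  M[L0]=70
step 15: P2: load  L0  ⟶  ISS  (L0)  txn=BusRd+Flush  M[L0]=10
step 16: P0: store L0 := 27  ⟶  MII  (L0)  txn=BusRdX  M[L0]=10
step 17: P0: load  L1  ⟶  SSS  (L1)  txn=BusRd  M[L1]=3
step 18: P0: load  L1  ⟶  SSS  (L1)  txn=∅  M[L1]=3
step 19: P1: store L0 := 28  ⟶  IMI  (L0)  txn=BusRdX+Flush  M[L0]=27
step 20: P1: store L0 := 88  ⟶  IMI  (L0)  txn=∅  M[L0]=27
step 21: P1: load  L0  ⟶  IMI  (L0)  txn=∅  M[L0]=27
step 22: P1: store L0 := 42  ⟶  IMI  (L0)  txn=∅  M[L0]=27
step 23: P1: store L1 := 42  ⟶  IMI  (L1)  txn=BusUpgr  M[L1]=3
step 24: P2: store L0 := 68  ⟶  IIM  (L0)  txn=BusRdX+Flush  M[L0]=42
step 25: P1: store L2 := 87  ⟶  IMI  (L2)  txn=∅  M[L2]=90
step 26: P1: store L0 := 40  ⟶  IMI  (L0)  txn=BusRdX+Flush  M[L0]=68

memory[L1] = 3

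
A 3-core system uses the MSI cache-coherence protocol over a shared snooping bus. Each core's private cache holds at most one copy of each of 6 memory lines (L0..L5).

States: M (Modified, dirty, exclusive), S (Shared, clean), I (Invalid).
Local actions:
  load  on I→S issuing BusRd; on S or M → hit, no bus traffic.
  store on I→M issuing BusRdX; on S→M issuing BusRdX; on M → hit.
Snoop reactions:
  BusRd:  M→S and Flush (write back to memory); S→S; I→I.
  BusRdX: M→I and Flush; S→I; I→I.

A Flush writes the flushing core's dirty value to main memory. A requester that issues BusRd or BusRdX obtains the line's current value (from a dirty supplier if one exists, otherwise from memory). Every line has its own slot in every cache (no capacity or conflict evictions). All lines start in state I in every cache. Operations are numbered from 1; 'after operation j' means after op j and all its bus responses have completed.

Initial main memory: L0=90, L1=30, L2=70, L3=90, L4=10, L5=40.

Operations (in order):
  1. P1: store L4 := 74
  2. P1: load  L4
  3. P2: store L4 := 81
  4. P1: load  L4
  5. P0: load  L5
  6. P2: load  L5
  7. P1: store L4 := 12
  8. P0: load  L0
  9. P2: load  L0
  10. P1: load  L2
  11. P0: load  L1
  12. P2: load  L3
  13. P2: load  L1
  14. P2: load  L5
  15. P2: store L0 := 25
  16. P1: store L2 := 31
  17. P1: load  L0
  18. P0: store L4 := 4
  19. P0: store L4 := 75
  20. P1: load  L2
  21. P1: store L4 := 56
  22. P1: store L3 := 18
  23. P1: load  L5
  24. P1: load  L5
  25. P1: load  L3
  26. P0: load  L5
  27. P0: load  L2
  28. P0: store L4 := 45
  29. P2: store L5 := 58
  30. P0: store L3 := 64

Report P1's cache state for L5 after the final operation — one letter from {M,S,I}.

  op1 P1: store L4 := 74 → I/M/I on L4; bus BusRdX; mem=10
  op2 P1: load  L4 → I/M/I on L4; bus (none); mem=10
  op3 P2: store L4 := 81 → I/I/M on L4; bus BusRdX Flush; mem=74
  op4 P1: load  L4 → I/S/S on L4; bus BusRd Flush; mem=81
  op5 P0: load  L5 → S/I/I on L5; bus BusRd; mem=40
  op6 P2: load  L5 → S/I/S on L5; bus BusRd; mem=40
  op7 P1: store L4 := 12 → I/M/I on L4; bus BusRdX; mem=81
  op8 P0: load  L0 → S/I/I on L0; bus BusRd; mem=90
  op9 P2: load  L0 → S/I/S on L0; bus BusRd; mem=90
  op10 P1: load  L2 → I/S/I on L2; bus BusRd; mem=70
  op11 P0: load  L1 → S/I/I on L1; bus BusRd; mem=30
  op12 P2: load  L3 → I/I/S on L3; bus BusRd; mem=90
  op13 P2: load  L1 → S/I/S on L1; bus BusRd; mem=30
  op14 P2: load  L5 → S/I/S on L5; bus (none); mem=40
  op15 P2: store L0 := 25 → I/I/M on L0; bus BusRdX; mem=90
  op16 P1: store L2 := 31 → I/M/I on L2; bus BusRdX; mem=70
  op17 P1: load  L0 → I/S/S on L0; bus BusRd Flush; mem=25
  op18 P0: store L4 := 4 → M/I/I on L4; bus BusRdX Flush; mem=12
  op19 P0: store L4 := 75 → M/I/I on L4; bus (none); mem=12
  op20 P1: load  L2 → I/M/I on L2; bus (none); mem=70
  op21 P1: store L4 := 56 → I/M/I on L4; bus BusRdX Flush; mem=75
  op22 P1: store L3 := 18 → I/M/I on L3; bus BusRdX; mem=90
  op23 P1: load  L5 → S/S/S on L5; bus BusRd; mem=40
  op24 P1: load  L5 → S/S/S on L5; bus (none); mem=40
  op25 P1: load  L3 → I/M/I on L3; bus (none); mem=90
  op26 P0: load  L5 → S/S/S on L5; bus (none); mem=40
  op27 P0: load  L2 → S/S/I on L2; bus BusRd Flush; mem=31
  op28 P0: store L4 := 45 → M/I/I on L4; bus BusRdX Flush; mem=56
  op29 P2: store L5 := 58 → I/I/M on L5; bus BusRdX; mem=40
  op30 P0: store L3 := 64 → M/I/I on L3; bus BusRdX Flush; mem=18

state = I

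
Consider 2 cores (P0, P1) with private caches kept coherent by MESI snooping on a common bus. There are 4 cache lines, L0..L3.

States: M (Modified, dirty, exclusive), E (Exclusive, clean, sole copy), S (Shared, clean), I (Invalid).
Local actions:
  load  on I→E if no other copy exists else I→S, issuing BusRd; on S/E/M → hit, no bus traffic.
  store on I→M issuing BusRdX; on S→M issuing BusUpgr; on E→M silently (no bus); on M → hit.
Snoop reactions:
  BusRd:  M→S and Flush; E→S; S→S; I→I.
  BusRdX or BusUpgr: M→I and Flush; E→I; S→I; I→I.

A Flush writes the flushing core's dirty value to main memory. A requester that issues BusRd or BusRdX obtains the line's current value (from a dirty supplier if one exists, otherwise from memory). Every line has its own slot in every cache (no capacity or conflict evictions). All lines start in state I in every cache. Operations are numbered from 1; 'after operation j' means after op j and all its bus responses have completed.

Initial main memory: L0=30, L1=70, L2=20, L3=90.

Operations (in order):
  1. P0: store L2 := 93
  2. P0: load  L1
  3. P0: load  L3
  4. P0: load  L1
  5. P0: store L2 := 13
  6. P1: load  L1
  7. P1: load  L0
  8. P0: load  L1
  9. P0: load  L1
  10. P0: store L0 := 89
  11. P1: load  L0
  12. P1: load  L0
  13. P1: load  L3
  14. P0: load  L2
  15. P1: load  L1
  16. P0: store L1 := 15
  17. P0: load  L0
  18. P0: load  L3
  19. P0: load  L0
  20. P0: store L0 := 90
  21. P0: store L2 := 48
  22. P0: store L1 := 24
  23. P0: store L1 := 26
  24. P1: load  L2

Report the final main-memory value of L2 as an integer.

step 1: P0: store L2 := 93  ⟶  MI  (L2)  txn=BusRdX  M[L2]=20
step 2: P0: load  L1  ⟶  EI  (L1)  txn=BusRd  M[L1]=70
step 3: P0: load  L3  ⟶  EI  (L3)  txn=BusRd  M[L3]=90
step 4: P0: load  L1  ⟶  EI  (L1)  txn=∅  M[L1]=70
step 5: P0: store L2 := 13  ⟶  MI  (L2)  txn=∅  M[L2]=20
step 6: P1: load  L1  ⟶  SS  (L1)  txn=BusRd  M[L1]=70
step 7: P1: load  L0  ⟶  IE  (L0)  txn=BusRd  M[L0]=30
step 8: P0: load  L1  ⟶  SS  (L1)  txn=∅  M[L1]=70
step 9: P0: load  L1  ⟶  SS  (L1)  txn=∅  M[L1]=70
step 10: P0: store L0 := 89  ⟶  MI  (L0)  txn=BusRdX  M[L0]=30
step 11: P1: load  L0  ⟶  SS  (L0)  txn=BusRd+Flush  M[L0]=89
step 12: P1: load  L0  ⟶  SS  (L0)  txn=∅  M[L0]=89
step 13: P1: load  L3  ⟶  SS  (L3)  txn=BusRd  M[L3]=90
step 14: P0: load  L2  ⟶  MI  (L2)  txn=∅  M[L2]=20
step 15: P1: load  L1  ⟶  SS  (L1)  txn=∅  M[L1]=70
step 16: P0: store L1 := 15  ⟶  MI  (L1)  txn=BusUpgr  M[L1]=70
step 17: P0: load  L0  ⟶  SS  (L0)  txn=∅  M[L0]=89
step 18: P0: load  L3  ⟶  SS  (L3)  txn=∅  M[L3]=90
step 19: P0: load  L0  ⟶  SS  (L0)  txn=∅  M[L0]=89
step 20: P0: store L0 := 90  ⟶  MI  (L0)  txn=BusUpgr  M[L0]=89
step 21: P0: store L2 := 48  ⟶  MI  (L2)  txn=∅  M[L2]=20
step 22: P0: store L1 := 24  ⟶  MI  (L1)  txn=∅  M[L1]=70
step 23: P0: store L1 := 26  ⟶  MI  (L1)  txn=∅  M[L1]=70
step 24: P1: load  L2  ⟶  SS  (L2)  txn=BusRd+Flush  M[L2]=48

memory[L2] = 48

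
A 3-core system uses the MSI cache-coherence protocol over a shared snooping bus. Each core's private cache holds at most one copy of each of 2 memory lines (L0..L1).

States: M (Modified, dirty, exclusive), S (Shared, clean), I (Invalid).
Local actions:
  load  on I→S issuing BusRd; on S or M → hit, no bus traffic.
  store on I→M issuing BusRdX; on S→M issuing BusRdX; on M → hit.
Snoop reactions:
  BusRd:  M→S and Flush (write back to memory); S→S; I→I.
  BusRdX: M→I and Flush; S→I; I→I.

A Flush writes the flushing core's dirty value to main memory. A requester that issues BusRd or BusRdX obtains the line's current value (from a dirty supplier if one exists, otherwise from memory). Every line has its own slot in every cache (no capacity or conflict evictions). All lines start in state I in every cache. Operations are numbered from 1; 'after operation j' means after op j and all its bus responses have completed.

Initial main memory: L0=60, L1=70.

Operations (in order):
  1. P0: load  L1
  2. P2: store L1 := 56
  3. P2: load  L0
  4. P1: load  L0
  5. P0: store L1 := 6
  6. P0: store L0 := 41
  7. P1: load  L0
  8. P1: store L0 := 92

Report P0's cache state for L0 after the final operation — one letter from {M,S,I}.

state = I

step 1: P0: load  L1  ⟶  SII  (L1)  txn=BusRd  M[L1]=70
step 2: P2: store L1 := 56  ⟶  IIM  (L1)  txn=BusRdX  M[L1]=70
step 3: P2: load  L0  ⟶  IIS  (L0)  txn=BusRd  M[L0]=60
step 4: P1: load  L0  ⟶  ISS  (L0)  txn=BusRd  M[L0]=60
step 5: P0: store L1 := 6  ⟶  MII  (L1)  txn=BusRdX+Flush  M[L1]=56
step 6: P0: store L0 := 41  ⟶  MII  (L0)  txn=BusRdX  M[L0]=60
step 7: P1: load  L0  ⟶  SSI  (L0)  txn=BusRd+Flush  M[L0]=41
step 8: P1: store L0 := 92  ⟶  IMI  (L0)  txn=BusRdX  M[L0]=41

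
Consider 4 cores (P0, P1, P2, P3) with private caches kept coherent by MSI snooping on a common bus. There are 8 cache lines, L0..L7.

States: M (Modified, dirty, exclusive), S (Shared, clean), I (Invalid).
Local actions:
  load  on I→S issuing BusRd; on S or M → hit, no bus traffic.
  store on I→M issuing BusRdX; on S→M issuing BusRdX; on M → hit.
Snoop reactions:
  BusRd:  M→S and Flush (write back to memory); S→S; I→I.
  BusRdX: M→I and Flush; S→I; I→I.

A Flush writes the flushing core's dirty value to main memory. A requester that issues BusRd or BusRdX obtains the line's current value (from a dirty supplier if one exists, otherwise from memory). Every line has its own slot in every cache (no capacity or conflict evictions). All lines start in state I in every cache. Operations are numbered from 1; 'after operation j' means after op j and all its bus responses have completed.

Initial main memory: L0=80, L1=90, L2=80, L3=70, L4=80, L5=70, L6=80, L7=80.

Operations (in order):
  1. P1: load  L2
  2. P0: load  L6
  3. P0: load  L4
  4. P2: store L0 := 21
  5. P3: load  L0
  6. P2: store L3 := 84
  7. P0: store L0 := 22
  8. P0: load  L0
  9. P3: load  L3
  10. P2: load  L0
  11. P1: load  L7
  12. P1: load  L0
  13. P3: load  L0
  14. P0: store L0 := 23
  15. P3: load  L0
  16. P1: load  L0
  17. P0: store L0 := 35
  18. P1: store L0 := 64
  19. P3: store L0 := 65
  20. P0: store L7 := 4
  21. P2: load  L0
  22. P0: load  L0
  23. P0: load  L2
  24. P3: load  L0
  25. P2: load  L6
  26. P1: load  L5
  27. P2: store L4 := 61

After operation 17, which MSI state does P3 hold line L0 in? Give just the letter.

state = I

[1] P1: load  L2 | P0:I, P1:S(80), P2:I, P3:I | bus: BusRd
[2] P0: load  L6 | P0:S(80), P1:I, P2:I, P3:I | bus: BusRd
[3] P0: load  L4 | P0:S(80), P1:I, P2:I, P3:I | bus: BusRd
[4] P2: store L0 := 21 | P0:I, P1:I, P2:M(21), P3:I | bus: BusRdX
[5] P3: load  L0 | P0:I, P1:I, P2:S(21), P3:S(21) | bus: BusRd,Flush
[6] P2: store L3 := 84 | P0:I, P1:I, P2:M(84), P3:I | bus: BusRdX
[7] P0: store L0 := 22 | P0:M(22), P1:I, P2:I, P3:I | bus: BusRdX
[8] P0: load  L0 | P0:M(22), P1:I, P2:I, P3:I | bus: none
[9] P3: load  L3 | P0:I, P1:I, P2:S(84), P3:S(84) | bus: BusRd,Flush
[10] P2: load  L0 | P0:S(22), P1:I, P2:S(22), P3:I | bus: BusRd,Flush
[11] P1: load  L7 | P0:I, P1:S(80), P2:I, P3:I | bus: BusRd
[12] P1: load  L0 | P0:S(22), P1:S(22), P2:S(22), P3:I | bus: BusRd
[13] P3: load  L0 | P0:S(22), P1:S(22), P2:S(22), P3:S(22) | bus: BusRd
[14] P0: store L0 := 23 | P0:M(23), P1:I, P2:I, P3:I | bus: BusRdX
[15] P3: load  L0 | P0:S(23), P1:I, P2:I, P3:S(23) | bus: BusRd,Flush
[16] P1: load  L0 | P0:S(23), P1:S(23), P2:I, P3:S(23) | bus: BusRd
[17] P0: store L0 := 35 | P0:M(35), P1:I, P2:I, P3:I | bus: BusRdX
[18] P1: store L0 := 64 | P0:I, P1:M(64), P2:I, P3:I | bus: BusRdX,Flush
[19] P3: store L0 := 65 | P0:I, P1:I, P2:I, P3:M(65) | bus: BusRdX,Flush
[20] P0: store L7 := 4 | P0:M(4), P1:I, P2:I, P3:I | bus: BusRdX
[21] P2: load  L0 | P0:I, P1:I, P2:S(65), P3:S(65) | bus: BusRd,Flush
[22] P0: load  L0 | P0:S(65), P1:I, P2:S(65), P3:S(65) | bus: BusRd
[23] P0: load  L2 | P0:S(80), P1:S(80), P2:I, P3:I | bus: BusRd
[24] P3: load  L0 | P0:S(65), P1:I, P2:S(65), P3:S(65) | bus: none
[25] P2: load  L6 | P0:S(80), P1:I, P2:S(80), P3:I | bus: BusRd
[26] P1: load  L5 | P0:I, P1:S(70), P2:I, P3:I | bus: BusRd
[27] P2: store L4 := 61 | P0:I, P1:I, P2:M(61), P3:I | bus: BusRdX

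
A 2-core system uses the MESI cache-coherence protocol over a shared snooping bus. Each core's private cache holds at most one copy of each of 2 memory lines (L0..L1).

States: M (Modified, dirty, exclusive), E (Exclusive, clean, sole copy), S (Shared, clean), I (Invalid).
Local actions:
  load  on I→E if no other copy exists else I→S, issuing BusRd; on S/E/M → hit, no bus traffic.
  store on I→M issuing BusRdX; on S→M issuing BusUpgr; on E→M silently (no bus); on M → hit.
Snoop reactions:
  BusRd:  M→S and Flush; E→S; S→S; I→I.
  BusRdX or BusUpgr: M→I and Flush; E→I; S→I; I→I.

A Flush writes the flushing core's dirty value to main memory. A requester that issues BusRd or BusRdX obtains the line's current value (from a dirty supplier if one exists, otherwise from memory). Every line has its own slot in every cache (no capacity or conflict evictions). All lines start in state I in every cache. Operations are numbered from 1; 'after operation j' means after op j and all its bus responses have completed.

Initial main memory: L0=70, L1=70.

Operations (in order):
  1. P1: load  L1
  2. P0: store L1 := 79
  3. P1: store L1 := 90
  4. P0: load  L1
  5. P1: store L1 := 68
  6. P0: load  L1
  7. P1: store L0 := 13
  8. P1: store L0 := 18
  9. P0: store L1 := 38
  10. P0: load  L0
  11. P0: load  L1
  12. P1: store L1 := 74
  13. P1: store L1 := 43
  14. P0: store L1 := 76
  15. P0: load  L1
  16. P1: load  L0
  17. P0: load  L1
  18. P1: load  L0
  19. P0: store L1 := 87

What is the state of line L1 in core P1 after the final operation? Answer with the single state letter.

step 1: P1: load  L1  ⟶  IE  (L1)  txn=BusRd  M[L1]=70
step 2: P0: store L1 := 79  ⟶  MI  (L1)  txn=BusRdX  M[L1]=70
step 3: P1: store L1 := 90  ⟶  IM  (L1)  txn=BusRdX+Flush  M[L1]=79
step 4: P0: load  L1  ⟶  SS  (L1)  txn=BusRd+Flush  M[L1]=90
step 5: P1: store L1 := 68  ⟶  IM  (L1)  txn=BusUpgr  M[L1]=90
step 6: P0: load  L1  ⟶  SS  (L1)  txn=BusRd+Flush  M[L1]=68
step 7: P1: store L0 := 13  ⟶  IM  (L0)  txn=BusRdX  M[L0]=70
step 8: P1: store L0 := 18  ⟶  IM  (L0)  txn=∅  M[L0]=70
step 9: P0: store L1 := 38  ⟶  MI  (L1)  txn=BusUpgr  M[L1]=68
step 10: P0: load  L0  ⟶  SS  (L0)  txn=BusRd+Flush  M[L0]=18
step 11: P0: load  L1  ⟶  MI  (L1)  txn=∅  M[L1]=68
step 12: P1: store L1 := 74  ⟶  IM  (L1)  txn=BusRdX+Flush  M[L1]=38
step 13: P1: store L1 := 43  ⟶  IM  (L1)  txn=∅  M[L1]=38
step 14: P0: store L1 := 76  ⟶  MI  (L1)  txn=BusRdX+Flush  M[L1]=43
step 15: P0: load  L1  ⟶  MI  (L1)  txn=∅  M[L1]=43
step 16: P1: load  L0  ⟶  SS  (L0)  txn=∅  M[L0]=18
step 17: P0: load  L1  ⟶  MI  (L1)  txn=∅  M[L1]=43
step 18: P1: load  L0  ⟶  SS  (L0)  txn=∅  M[L0]=18
step 19: P0: store L1 := 87  ⟶  MI  (L1)  txn=∅  M[L1]=43

state = I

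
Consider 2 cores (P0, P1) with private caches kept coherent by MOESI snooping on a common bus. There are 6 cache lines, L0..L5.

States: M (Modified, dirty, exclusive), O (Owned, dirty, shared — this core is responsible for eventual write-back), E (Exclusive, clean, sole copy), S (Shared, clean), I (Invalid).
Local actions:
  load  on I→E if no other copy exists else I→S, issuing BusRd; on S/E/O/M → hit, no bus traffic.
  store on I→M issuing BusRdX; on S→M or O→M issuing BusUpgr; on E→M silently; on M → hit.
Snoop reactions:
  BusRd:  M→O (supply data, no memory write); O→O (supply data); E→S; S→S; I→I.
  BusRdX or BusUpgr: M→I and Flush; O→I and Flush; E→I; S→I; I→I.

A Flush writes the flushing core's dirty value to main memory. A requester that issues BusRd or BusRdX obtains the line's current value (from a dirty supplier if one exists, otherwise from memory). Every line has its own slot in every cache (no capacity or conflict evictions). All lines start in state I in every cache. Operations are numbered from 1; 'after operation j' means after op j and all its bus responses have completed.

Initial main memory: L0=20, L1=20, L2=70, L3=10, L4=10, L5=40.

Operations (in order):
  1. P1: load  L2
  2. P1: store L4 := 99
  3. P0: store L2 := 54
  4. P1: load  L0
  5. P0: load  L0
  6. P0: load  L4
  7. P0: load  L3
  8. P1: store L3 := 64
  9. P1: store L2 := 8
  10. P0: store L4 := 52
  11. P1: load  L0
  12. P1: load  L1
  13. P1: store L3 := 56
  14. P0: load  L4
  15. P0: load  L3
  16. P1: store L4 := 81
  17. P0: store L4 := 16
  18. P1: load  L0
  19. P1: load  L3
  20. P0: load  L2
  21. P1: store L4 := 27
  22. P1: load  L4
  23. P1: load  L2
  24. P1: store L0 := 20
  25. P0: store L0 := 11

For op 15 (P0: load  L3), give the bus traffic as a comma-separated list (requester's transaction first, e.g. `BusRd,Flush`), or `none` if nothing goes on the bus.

[1] P1: load  L2 | P0:I, P1:E(70) | bus: BusRd
[2] P1: store L4 := 99 | P0:I, P1:M(99) | bus: BusRdX
[3] P0: store L2 := 54 | P0:M(54), P1:I | bus: BusRdX
[4] P1: load  L0 | P0:I, P1:E(20) | bus: BusRd
[5] P0: load  L0 | P0:S(20), P1:S(20) | bus: BusRd
[6] P0: load  L4 | P0:S(99), P1:O(99) | bus: BusRd
[7] P0: load  L3 | P0:E(10), P1:I | bus: BusRd
[8] P1: store L3 := 64 | P0:I, P1:M(64) | bus: BusRdX
[9] P1: store L2 := 8 | P0:I, P1:M(8) | bus: BusRdX,Flush
[10] P0: store L4 := 52 | P0:M(52), P1:I | bus: BusUpgr,Flush
[11] P1: load  L0 | P0:S(20), P1:S(20) | bus: none
[12] P1: load  L1 | P0:I, P1:E(20) | bus: BusRd
[13] P1: store L3 := 56 | P0:I, P1:M(56) | bus: none
[14] P0: load  L4 | P0:M(52), P1:I | bus: none
[15] P0: load  L3 | P0:S(56), P1:O(56) | bus: BusRd
[16] P1: store L4 := 81 | P0:I, P1:M(81) | bus: BusRdX,Flush
[17] P0: store L4 := 16 | P0:M(16), P1:I | bus: BusRdX,Flush
[18] P1: load  L0 | P0:S(20), P1:S(20) | bus: none
[19] P1: load  L3 | P0:S(56), P1:O(56) | bus: none
[20] P0: load  L2 | P0:S(8), P1:O(8) | bus: BusRd
[21] P1: store L4 := 27 | P0:I, P1:M(27) | bus: BusRdX,Flush
[22] P1: load  L4 | P0:I, P1:M(27) | bus: none
[23] P1: load  L2 | P0:S(8), P1:O(8) | bus: none
[24] P1: store L0 := 20 | P0:I, P1:M(20) | bus: BusUpgr
[25] P0: store L0 := 11 | P0:M(11), P1:I | bus: BusRdX,Flush

bus = BusRd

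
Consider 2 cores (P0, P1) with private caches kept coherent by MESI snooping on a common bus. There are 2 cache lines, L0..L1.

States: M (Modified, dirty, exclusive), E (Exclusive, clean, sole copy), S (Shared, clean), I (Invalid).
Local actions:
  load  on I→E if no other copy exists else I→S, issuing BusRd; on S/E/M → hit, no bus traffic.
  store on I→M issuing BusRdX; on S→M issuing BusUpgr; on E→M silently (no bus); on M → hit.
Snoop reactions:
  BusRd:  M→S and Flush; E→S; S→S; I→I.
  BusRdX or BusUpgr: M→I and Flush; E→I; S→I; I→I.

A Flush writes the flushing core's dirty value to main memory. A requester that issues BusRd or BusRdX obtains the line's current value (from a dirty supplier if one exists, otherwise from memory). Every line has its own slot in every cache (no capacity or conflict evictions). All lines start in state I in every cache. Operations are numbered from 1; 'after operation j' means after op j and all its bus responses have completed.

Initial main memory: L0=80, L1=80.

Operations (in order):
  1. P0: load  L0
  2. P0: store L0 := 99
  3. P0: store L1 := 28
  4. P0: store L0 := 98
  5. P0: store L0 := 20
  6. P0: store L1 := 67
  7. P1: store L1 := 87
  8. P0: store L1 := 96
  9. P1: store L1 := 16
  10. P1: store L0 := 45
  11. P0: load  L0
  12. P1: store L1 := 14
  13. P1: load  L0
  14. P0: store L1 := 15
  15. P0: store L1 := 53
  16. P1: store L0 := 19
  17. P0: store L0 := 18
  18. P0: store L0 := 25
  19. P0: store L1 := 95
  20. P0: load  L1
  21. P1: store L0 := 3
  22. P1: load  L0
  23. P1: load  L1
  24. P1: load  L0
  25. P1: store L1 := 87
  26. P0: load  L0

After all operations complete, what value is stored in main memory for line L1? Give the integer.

[1] P0: load  L0 | P0:E(80), P1:I | bus: BusRd
[2] P0: store L0 := 99 | P0:M(99), P1:I | bus: none
[3] P0: store L1 := 28 | P0:M(28), P1:I | bus: BusRdX
[4] P0: store L0 := 98 | P0:M(98), P1:I | bus: none
[5] P0: store L0 := 20 | P0:M(20), P1:I | bus: none
[6] P0: store L1 := 67 | P0:M(67), P1:I | bus: none
[7] P1: store L1 := 87 | P0:I, P1:M(87) | bus: BusRdX,Flush
[8] P0: store L1 := 96 | P0:M(96), P1:I | bus: BusRdX,Flush
[9] P1: store L1 := 16 | P0:I, P1:M(16) | bus: BusRdX,Flush
[10] P1: store L0 := 45 | P0:I, P1:M(45) | bus: BusRdX,Flush
[11] P0: load  L0 | P0:S(45), P1:S(45) | bus: BusRd,Flush
[12] P1: store L1 := 14 | P0:I, P1:M(14) | bus: none
[13] P1: load  L0 | P0:S(45), P1:S(45) | bus: none
[14] P0: store L1 := 15 | P0:M(15), P1:I | bus: BusRdX,Flush
[15] P0: store L1 := 53 | P0:M(53), P1:I | bus: none
[16] P1: store L0 := 19 | P0:I, P1:M(19) | bus: BusUpgr
[17] P0: store L0 := 18 | P0:M(18), P1:I | bus: BusRdX,Flush
[18] P0: store L0 := 25 | P0:M(25), P1:I | bus: none
[19] P0: store L1 := 95 | P0:M(95), P1:I | bus: none
[20] P0: load  L1 | P0:M(95), P1:I | bus: none
[21] P1: store L0 := 3 | P0:I, P1:M(3) | bus: BusRdX,Flush
[22] P1: load  L0 | P0:I, P1:M(3) | bus: none
[23] P1: load  L1 | P0:S(95), P1:S(95) | bus: BusRd,Flush
[24] P1: load  L0 | P0:I, P1:M(3) | bus: none
[25] P1: store L1 := 87 | P0:I, P1:M(87) | bus: BusUpgr
[26] P0: load  L0 | P0:S(3), P1:S(3) | bus: BusRd,Flush

memory[L1] = 95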